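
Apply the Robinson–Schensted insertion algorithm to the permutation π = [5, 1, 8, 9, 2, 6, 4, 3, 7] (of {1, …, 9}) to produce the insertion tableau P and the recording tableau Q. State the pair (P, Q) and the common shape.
P = [1, 2, 3, 7] / [4, 6, 9] / [5] / [8];  Q = [1, 3, 4, 9] / [2, 5, 6] / [7] / [8];  common shape = (4, 3, 1, 1)

Row-insert the values π_1, π_2, … into P one at a time, bumping the leftmost entry strictly greater than the inserted value down to the next row. The recording tableau Q records, in position (i, j), the step at which that cell was added to P.
  Insert 5 (step 1): P = [5];  Q = [1]
  Insert 1 (step 2): P = [1] / [5];  Q = [1] / [2]
  Insert 8 (step 3): P = [1, 8] / [5];  Q = [1, 3] / [2]
  Insert 9 (step 4): P = [1, 8, 9] / [5];  Q = [1, 3, 4] / [2]
  Insert 2 (step 5): P = [1, 2, 9] / [5, 8];  Q = [1, 3, 4] / [2, 5]
  Insert 6 (step 6): P = [1, 2, 6] / [5, 8, 9];  Q = [1, 3, 4] / [2, 5, 6]
  Insert 4 (step 7): P = [1, 2, 4] / [5, 6, 9] / [8];  Q = [1, 3, 4] / [2, 5, 6] / [7]
  Insert 3 (step 8): P = [1, 2, 3] / [4, 6, 9] / [5] / [8];  Q = [1, 3, 4] / [2, 5, 6] / [7] / [8]
  Insert 7 (step 9): P = [1, 2, 3, 7] / [4, 6, 9] / [5] / [8];  Q = [1, 3, 4, 9] / [2, 5, 6] / [7] / [8]
Final shape: (4, 3, 1, 1).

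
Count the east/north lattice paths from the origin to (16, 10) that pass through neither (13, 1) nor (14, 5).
Number of paths = 5065937

Inclusion–exclusion. Total paths: C(26, 16) = 5311735. Through P₁: C(14, 13)·C(12, 3) = 3080. Through P₂: C(19, 14)·C(7, 2) = 244188. Since P₁ is strictly southwest of P₂, a monotone path through both must visit P₁ then P₂; paths through both = C(14, 13)·C(5, 1)·C(7, 2) = 1470. Avoid both = 5311735 − 3080 − 244188 + 1470 = 5065937.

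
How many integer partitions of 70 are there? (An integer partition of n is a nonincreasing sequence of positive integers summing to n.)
p(70) = 4087968

Compute p(n) via the recurrence p(n, m) = p(n, m−1) + p(n−m, m), where p(n, m) counts partitions of n with all parts ≤ m and p(n) = p(n, n). The base cases are p(0, m) = 1 and p(n, 0) = 0 for n > 0. Filling the table yields p(70) = 4087968. (Euler's pentagonal recurrence is an alternative.)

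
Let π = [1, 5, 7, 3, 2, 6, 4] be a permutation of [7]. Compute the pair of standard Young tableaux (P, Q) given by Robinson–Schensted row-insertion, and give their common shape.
P = [1, 2, 4] / [3, 6] / [5, 7];  Q = [1, 2, 3] / [4, 6] / [5, 7];  common shape = (3, 2, 2)

Row-insert the values π_1, π_2, … into P one at a time, bumping the leftmost entry strictly greater than the inserted value down to the next row. The recording tableau Q records, in position (i, j), the step at which that cell was added to P.
  Insert 1 (step 1): P = [1];  Q = [1]
  Insert 5 (step 2): P = [1, 5];  Q = [1, 2]
  Insert 7 (step 3): P = [1, 5, 7];  Q = [1, 2, 3]
  Insert 3 (step 4): P = [1, 3, 7] / [5];  Q = [1, 2, 3] / [4]
  Insert 2 (step 5): P = [1, 2, 7] / [3] / [5];  Q = [1, 2, 3] / [4] / [5]
  Insert 6 (step 6): P = [1, 2, 6] / [3, 7] / [5];  Q = [1, 2, 3] / [4, 6] / [5]
  Insert 4 (step 7): P = [1, 2, 4] / [3, 6] / [5, 7];  Q = [1, 2, 3] / [4, 6] / [5, 7]
Final shape: (3, 2, 2).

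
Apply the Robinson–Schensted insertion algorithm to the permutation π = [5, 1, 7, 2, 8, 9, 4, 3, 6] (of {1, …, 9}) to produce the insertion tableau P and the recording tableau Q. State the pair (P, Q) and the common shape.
P = [1, 2, 3, 6] / [4, 7, 8, 9] / [5];  Q = [1, 3, 5, 6] / [2, 4, 7, 9] / [8];  common shape = (4, 4, 1)

Row-insert the values π_1, π_2, … into P one at a time, bumping the leftmost entry strictly greater than the inserted value down to the next row. The recording tableau Q records, in position (i, j), the step at which that cell was added to P.
  Insert 5 (step 1): P = [5];  Q = [1]
  Insert 1 (step 2): P = [1] / [5];  Q = [1] / [2]
  Insert 7 (step 3): P = [1, 7] / [5];  Q = [1, 3] / [2]
  Insert 2 (step 4): P = [1, 2] / [5, 7];  Q = [1, 3] / [2, 4]
  Insert 8 (step 5): P = [1, 2, 8] / [5, 7];  Q = [1, 3, 5] / [2, 4]
  Insert 9 (step 6): P = [1, 2, 8, 9] / [5, 7];  Q = [1, 3, 5, 6] / [2, 4]
  Insert 4 (step 7): P = [1, 2, 4, 9] / [5, 7, 8];  Q = [1, 3, 5, 6] / [2, 4, 7]
  Insert 3 (step 8): P = [1, 2, 3, 9] / [4, 7, 8] / [5];  Q = [1, 3, 5, 6] / [2, 4, 7] / [8]
  Insert 6 (step 9): P = [1, 2, 3, 6] / [4, 7, 8, 9] / [5];  Q = [1, 3, 5, 6] / [2, 4, 7, 9] / [8]
Final shape: (4, 4, 1).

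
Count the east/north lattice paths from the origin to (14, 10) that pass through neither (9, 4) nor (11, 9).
Number of paths = 1019146

Inclusion–exclusion. Total paths: C(24, 14) = 1961256. Through P₁: C(13, 9)·C(11, 5) = 330330. Through P₂: C(20, 11)·C(4, 3) = 671840. Since P₁ is strictly southwest of P₂, a monotone path through both must visit P₁ then P₂; paths through both = C(13, 9)·C(7, 2)·C(4, 3) = 60060. Avoid both = 1961256 − 330330 − 671840 + 60060 = 1019146.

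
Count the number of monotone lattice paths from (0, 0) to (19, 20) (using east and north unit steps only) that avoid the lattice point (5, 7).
Number of paths = 53037090810

Total paths from (0, 0) to (19, 20): C(39, 19) = 68923264410. Paths through (5, 7): (paths (0, 0) → (5, 7)) × (paths (5, 7) → (19, 20)) = C(12, 5) · C(27, 14) = 792 · 20058300 = 15886173600. Avoidance count = 68923264410 − 15886173600 = 53037090810.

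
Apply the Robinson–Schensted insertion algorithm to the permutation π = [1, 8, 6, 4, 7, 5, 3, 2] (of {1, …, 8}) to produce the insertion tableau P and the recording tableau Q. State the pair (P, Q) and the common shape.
P = [1, 2, 5] / [3, 7] / [4] / [6] / [8];  Q = [1, 2, 5] / [3, 6] / [4] / [7] / [8];  common shape = (3, 2, 1, 1, 1)

Row-insert the values π_1, π_2, … into P one at a time, bumping the leftmost entry strictly greater than the inserted value down to the next row. The recording tableau Q records, in position (i, j), the step at which that cell was added to P.
  Insert 1 (step 1): P = [1];  Q = [1]
  Insert 8 (step 2): P = [1, 8];  Q = [1, 2]
  Insert 6 (step 3): P = [1, 6] / [8];  Q = [1, 2] / [3]
  Insert 4 (step 4): P = [1, 4] / [6] / [8];  Q = [1, 2] / [3] / [4]
  Insert 7 (step 5): P = [1, 4, 7] / [6] / [8];  Q = [1, 2, 5] / [3] / [4]
  Insert 5 (step 6): P = [1, 4, 5] / [6, 7] / [8];  Q = [1, 2, 5] / [3, 6] / [4]
  Insert 3 (step 7): P = [1, 3, 5] / [4, 7] / [6] / [8];  Q = [1, 2, 5] / [3, 6] / [4] / [7]
  Insert 2 (step 8): P = [1, 2, 5] / [3, 7] / [4] / [6] / [8];  Q = [1, 2, 5] / [3, 6] / [4] / [7] / [8]
Final shape: (3, 2, 1, 1, 1).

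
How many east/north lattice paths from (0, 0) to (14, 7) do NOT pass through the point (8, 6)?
Number of paths = 95259

Total paths from (0, 0) to (14, 7): C(21, 14) = 116280. Paths through (8, 6): (paths (0, 0) → (8, 6)) × (paths (8, 6) → (14, 7)) = C(14, 8) · C(7, 6) = 3003 · 7 = 21021. Avoidance count = 116280 − 21021 = 95259.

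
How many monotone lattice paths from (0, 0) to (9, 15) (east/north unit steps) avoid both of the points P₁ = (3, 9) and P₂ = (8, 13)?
Number of paths = 576914

Inclusion–exclusion. Total paths: C(24, 9) = 1307504. Through P₁: C(12, 3)·C(12, 6) = 203280. Through P₂: C(21, 8)·C(3, 1) = 610470. Since P₁ is strictly southwest of P₂, a monotone path through both must visit P₁ then P₂; paths through both = C(12, 3)·C(9, 5)·C(3, 1) = 83160. Avoid both = 1307504 − 203280 − 610470 + 83160 = 576914.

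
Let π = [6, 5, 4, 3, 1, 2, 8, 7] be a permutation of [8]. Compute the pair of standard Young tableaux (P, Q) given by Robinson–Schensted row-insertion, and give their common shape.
P = [1, 2, 7] / [3, 8] / [4] / [5] / [6];  Q = [1, 6, 7] / [2, 8] / [3] / [4] / [5];  common shape = (3, 2, 1, 1, 1)

Row-insert the values π_1, π_2, … into P one at a time, bumping the leftmost entry strictly greater than the inserted value down to the next row. The recording tableau Q records, in position (i, j), the step at which that cell was added to P.
  Insert 6 (step 1): P = [6];  Q = [1]
  Insert 5 (step 2): P = [5] / [6];  Q = [1] / [2]
  Insert 4 (step 3): P = [4] / [5] / [6];  Q = [1] / [2] / [3]
  Insert 3 (step 4): P = [3] / [4] / [5] / [6];  Q = [1] / [2] / [3] / [4]
  Insert 1 (step 5): P = [1] / [3] / [4] / [5] / [6];  Q = [1] / [2] / [3] / [4] / [5]
  Insert 2 (step 6): P = [1, 2] / [3] / [4] / [5] / [6];  Q = [1, 6] / [2] / [3] / [4] / [5]
  Insert 8 (step 7): P = [1, 2, 8] / [3] / [4] / [5] / [6];  Q = [1, 6, 7] / [2] / [3] / [4] / [5]
  Insert 7 (step 8): P = [1, 2, 7] / [3, 8] / [4] / [5] / [6];  Q = [1, 6, 7] / [2, 8] / [3] / [4] / [5]
Final shape: (3, 2, 1, 1, 1).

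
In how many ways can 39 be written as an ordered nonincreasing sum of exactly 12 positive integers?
p(39, 12 parts) = 2503

Partitions of n into exactly k parts are in bijection with partitions of n − k into at most k parts (subtract 1 from each part). So p(39, exactly 12) = p(27, parts ≤ 12). Computing via the recurrence p(m, j) = p(m, j−1) + p(m−j, j) gives 2503.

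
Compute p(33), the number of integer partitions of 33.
p(33) = 10143

Compute p(n) via the recurrence p(n, m) = p(n, m−1) + p(n−m, m), where p(n, m) counts partitions of n with all parts ≤ m and p(n) = p(n, n). The base cases are p(0, m) = 1 and p(n, 0) = 0 for n > 0. Filling the table yields p(33) = 10143. (Euler's pentagonal recurrence is an alternative.)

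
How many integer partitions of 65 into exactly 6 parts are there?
p(65, 6 parts) = 18467

Partitions of n into exactly k parts are in bijection with partitions of n − k into at most k parts (subtract 1 from each part). So p(65, exactly 6) = p(59, parts ≤ 6). Computing via the recurrence p(m, j) = p(m, j−1) + p(m−j, j) gives 18467.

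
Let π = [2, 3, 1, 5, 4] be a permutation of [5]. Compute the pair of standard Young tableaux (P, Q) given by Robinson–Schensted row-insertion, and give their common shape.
P = [1, 3, 4] / [2, 5];  Q = [1, 2, 4] / [3, 5];  common shape = (3, 2)

Row-insert the values π_1, π_2, … into P one at a time, bumping the leftmost entry strictly greater than the inserted value down to the next row. The recording tableau Q records, in position (i, j), the step at which that cell was added to P.
  Insert 2 (step 1): P = [2];  Q = [1]
  Insert 3 (step 2): P = [2, 3];  Q = [1, 2]
  Insert 1 (step 3): P = [1, 3] / [2];  Q = [1, 2] / [3]
  Insert 5 (step 4): P = [1, 3, 5] / [2];  Q = [1, 2, 4] / [3]
  Insert 4 (step 5): P = [1, 3, 4] / [2, 5];  Q = [1, 2, 4] / [3, 5]
Final shape: (3, 2).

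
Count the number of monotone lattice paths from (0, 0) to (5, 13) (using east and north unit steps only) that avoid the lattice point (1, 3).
Number of paths = 4564

Total paths from (0, 0) to (5, 13): C(18, 5) = 8568. Paths through (1, 3): (paths (0, 0) → (1, 3)) × (paths (1, 3) → (5, 13)) = C(4, 1) · C(14, 4) = 4 · 1001 = 4004. Avoidance count = 8568 − 4004 = 4564.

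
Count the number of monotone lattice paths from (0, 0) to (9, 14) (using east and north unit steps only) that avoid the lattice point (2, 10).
Number of paths = 795410

Total paths from (0, 0) to (9, 14): C(23, 9) = 817190. Paths through (2, 10): (paths (0, 0) → (2, 10)) × (paths (2, 10) → (9, 14)) = C(12, 2) · C(11, 7) = 66 · 330 = 21780. Avoidance count = 817190 − 21780 = 795410.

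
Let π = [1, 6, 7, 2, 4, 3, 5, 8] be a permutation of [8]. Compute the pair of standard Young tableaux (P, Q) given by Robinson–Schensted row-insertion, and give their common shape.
P = [1, 2, 3, 5, 8] / [4, 7] / [6];  Q = [1, 2, 3, 7, 8] / [4, 5] / [6];  common shape = (5, 2, 1)

Row-insert the values π_1, π_2, … into P one at a time, bumping the leftmost entry strictly greater than the inserted value down to the next row. The recording tableau Q records, in position (i, j), the step at which that cell was added to P.
  Insert 1 (step 1): P = [1];  Q = [1]
  Insert 6 (step 2): P = [1, 6];  Q = [1, 2]
  Insert 7 (step 3): P = [1, 6, 7];  Q = [1, 2, 3]
  Insert 2 (step 4): P = [1, 2, 7] / [6];  Q = [1, 2, 3] / [4]
  Insert 4 (step 5): P = [1, 2, 4] / [6, 7];  Q = [1, 2, 3] / [4, 5]
  Insert 3 (step 6): P = [1, 2, 3] / [4, 7] / [6];  Q = [1, 2, 3] / [4, 5] / [6]
  Insert 5 (step 7): P = [1, 2, 3, 5] / [4, 7] / [6];  Q = [1, 2, 3, 7] / [4, 5] / [6]
  Insert 8 (step 8): P = [1, 2, 3, 5, 8] / [4, 7] / [6];  Q = [1, 2, 3, 7, 8] / [4, 5] / [6]
Final shape: (5, 2, 1).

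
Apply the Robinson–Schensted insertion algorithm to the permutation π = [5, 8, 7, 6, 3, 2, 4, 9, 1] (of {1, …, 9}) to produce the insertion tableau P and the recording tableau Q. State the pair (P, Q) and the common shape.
P = [1, 4, 9] / [2, 6] / [3] / [5] / [7] / [8];  Q = [1, 2, 8] / [3, 7] / [4] / [5] / [6] / [9];  common shape = (3, 2, 1, 1, 1, 1)

Row-insert the values π_1, π_2, … into P one at a time, bumping the leftmost entry strictly greater than the inserted value down to the next row. The recording tableau Q records, in position (i, j), the step at which that cell was added to P.
  Insert 5 (step 1): P = [5];  Q = [1]
  Insert 8 (step 2): P = [5, 8];  Q = [1, 2]
  Insert 7 (step 3): P = [5, 7] / [8];  Q = [1, 2] / [3]
  Insert 6 (step 4): P = [5, 6] / [7] / [8];  Q = [1, 2] / [3] / [4]
  Insert 3 (step 5): P = [3, 6] / [5] / [7] / [8];  Q = [1, 2] / [3] / [4] / [5]
  Insert 2 (step 6): P = [2, 6] / [3] / [5] / [7] / [8];  Q = [1, 2] / [3] / [4] / [5] / [6]
  Insert 4 (step 7): P = [2, 4] / [3, 6] / [5] / [7] / [8];  Q = [1, 2] / [3, 7] / [4] / [5] / [6]
  Insert 9 (step 8): P = [2, 4, 9] / [3, 6] / [5] / [7] / [8];  Q = [1, 2, 8] / [3, 7] / [4] / [5] / [6]
  Insert 1 (step 9): P = [1, 4, 9] / [2, 6] / [3] / [5] / [7] / [8];  Q = [1, 2, 8] / [3, 7] / [4] / [5] / [6] / [9]
Final shape: (3, 2, 1, 1, 1, 1).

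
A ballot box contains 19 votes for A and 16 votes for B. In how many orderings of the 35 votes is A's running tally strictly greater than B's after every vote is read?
Strict-lead orderings = 347993910

Total orderings of the 35 votes with 19 for A: C(35, 19) = 4059928950. By the Bertrand ballot formula (Cycle Lemma / reflection principle), the number of orderings in which A is strictly ahead of B throughout is (p − q)/(p + q) · C(p + q, p) = (19 − 16)/(19 + 16) · 4059928950 = 347993910.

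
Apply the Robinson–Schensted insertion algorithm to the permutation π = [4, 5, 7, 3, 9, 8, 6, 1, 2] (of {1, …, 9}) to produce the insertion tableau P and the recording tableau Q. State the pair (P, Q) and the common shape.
P = [1, 2, 6, 8] / [3, 5] / [4, 7] / [9];  Q = [1, 2, 3, 5] / [4, 6] / [7, 9] / [8];  common shape = (4, 2, 2, 1)

Row-insert the values π_1, π_2, … into P one at a time, bumping the leftmost entry strictly greater than the inserted value down to the next row. The recording tableau Q records, in position (i, j), the step at which that cell was added to P.
  Insert 4 (step 1): P = [4];  Q = [1]
  Insert 5 (step 2): P = [4, 5];  Q = [1, 2]
  Insert 7 (step 3): P = [4, 5, 7];  Q = [1, 2, 3]
  Insert 3 (step 4): P = [3, 5, 7] / [4];  Q = [1, 2, 3] / [4]
  Insert 9 (step 5): P = [3, 5, 7, 9] / [4];  Q = [1, 2, 3, 5] / [4]
  Insert 8 (step 6): P = [3, 5, 7, 8] / [4, 9];  Q = [1, 2, 3, 5] / [4, 6]
  Insert 6 (step 7): P = [3, 5, 6, 8] / [4, 7] / [9];  Q = [1, 2, 3, 5] / [4, 6] / [7]
  Insert 1 (step 8): P = [1, 5, 6, 8] / [3, 7] / [4] / [9];  Q = [1, 2, 3, 5] / [4, 6] / [7] / [8]
  Insert 2 (step 9): P = [1, 2, 6, 8] / [3, 5] / [4, 7] / [9];  Q = [1, 2, 3, 5] / [4, 6] / [7, 9] / [8]
Final shape: (4, 2, 2, 1).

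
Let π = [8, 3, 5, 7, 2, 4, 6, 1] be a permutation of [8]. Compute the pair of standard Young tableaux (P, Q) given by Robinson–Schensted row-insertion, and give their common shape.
P = [1, 4, 6] / [2, 5, 7] / [3] / [8];  Q = [1, 3, 4] / [2, 6, 7] / [5] / [8];  common shape = (3, 3, 1, 1)

Row-insert the values π_1, π_2, … into P one at a time, bumping the leftmost entry strictly greater than the inserted value down to the next row. The recording tableau Q records, in position (i, j), the step at which that cell was added to P.
  Insert 8 (step 1): P = [8];  Q = [1]
  Insert 3 (step 2): P = [3] / [8];  Q = [1] / [2]
  Insert 5 (step 3): P = [3, 5] / [8];  Q = [1, 3] / [2]
  Insert 7 (step 4): P = [3, 5, 7] / [8];  Q = [1, 3, 4] / [2]
  Insert 2 (step 5): P = [2, 5, 7] / [3] / [8];  Q = [1, 3, 4] / [2] / [5]
  Insert 4 (step 6): P = [2, 4, 7] / [3, 5] / [8];  Q = [1, 3, 4] / [2, 6] / [5]
  Insert 6 (step 7): P = [2, 4, 6] / [3, 5, 7] / [8];  Q = [1, 3, 4] / [2, 6, 7] / [5]
  Insert 1 (step 8): P = [1, 4, 6] / [2, 5, 7] / [3] / [8];  Q = [1, 3, 4] / [2, 6, 7] / [5] / [8]
Final shape: (3, 3, 1, 1).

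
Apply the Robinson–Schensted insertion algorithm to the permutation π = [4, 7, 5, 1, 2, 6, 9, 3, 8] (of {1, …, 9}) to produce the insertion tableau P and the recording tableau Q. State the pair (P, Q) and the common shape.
P = [1, 2, 3, 8] / [4, 5, 6, 9] / [7];  Q = [1, 2, 6, 7] / [3, 5, 8, 9] / [4];  common shape = (4, 4, 1)

Row-insert the values π_1, π_2, … into P one at a time, bumping the leftmost entry strictly greater than the inserted value down to the next row. The recording tableau Q records, in position (i, j), the step at which that cell was added to P.
  Insert 4 (step 1): P = [4];  Q = [1]
  Insert 7 (step 2): P = [4, 7];  Q = [1, 2]
  Insert 5 (step 3): P = [4, 5] / [7];  Q = [1, 2] / [3]
  Insert 1 (step 4): P = [1, 5] / [4] / [7];  Q = [1, 2] / [3] / [4]
  Insert 2 (step 5): P = [1, 2] / [4, 5] / [7];  Q = [1, 2] / [3, 5] / [4]
  Insert 6 (step 6): P = [1, 2, 6] / [4, 5] / [7];  Q = [1, 2, 6] / [3, 5] / [4]
  Insert 9 (step 7): P = [1, 2, 6, 9] / [4, 5] / [7];  Q = [1, 2, 6, 7] / [3, 5] / [4]
  Insert 3 (step 8): P = [1, 2, 3, 9] / [4, 5, 6] / [7];  Q = [1, 2, 6, 7] / [3, 5, 8] / [4]
  Insert 8 (step 9): P = [1, 2, 3, 8] / [4, 5, 6, 9] / [7];  Q = [1, 2, 6, 7] / [3, 5, 8, 9] / [4]
Final shape: (4, 4, 1).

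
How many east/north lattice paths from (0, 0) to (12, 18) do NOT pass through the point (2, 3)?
Number of paths = 53805625

Total paths from (0, 0) to (12, 18): C(30, 12) = 86493225. Paths through (2, 3): (paths (0, 0) → (2, 3)) × (paths (2, 3) → (12, 18)) = C(5, 2) · C(25, 10) = 10 · 3268760 = 32687600. Avoidance count = 86493225 − 32687600 = 53805625.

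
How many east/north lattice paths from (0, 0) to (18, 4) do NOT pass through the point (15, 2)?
Number of paths = 5955

Total paths from (0, 0) to (18, 4): C(22, 18) = 7315. Paths through (15, 2): (paths (0, 0) → (15, 2)) × (paths (15, 2) → (18, 4)) = C(17, 15) · C(5, 3) = 136 · 10 = 1360. Avoidance count = 7315 − 1360 = 5955.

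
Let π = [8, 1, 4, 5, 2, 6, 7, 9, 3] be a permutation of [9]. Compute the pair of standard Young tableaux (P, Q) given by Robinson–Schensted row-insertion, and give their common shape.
P = [1, 2, 3, 6, 7, 9] / [4, 5] / [8];  Q = [1, 3, 4, 6, 7, 8] / [2, 9] / [5];  common shape = (6, 2, 1)

Row-insert the values π_1, π_2, … into P one at a time, bumping the leftmost entry strictly greater than the inserted value down to the next row. The recording tableau Q records, in position (i, j), the step at which that cell was added to P.
  Insert 8 (step 1): P = [8];  Q = [1]
  Insert 1 (step 2): P = [1] / [8];  Q = [1] / [2]
  Insert 4 (step 3): P = [1, 4] / [8];  Q = [1, 3] / [2]
  Insert 5 (step 4): P = [1, 4, 5] / [8];  Q = [1, 3, 4] / [2]
  Insert 2 (step 5): P = [1, 2, 5] / [4] / [8];  Q = [1, 3, 4] / [2] / [5]
  Insert 6 (step 6): P = [1, 2, 5, 6] / [4] / [8];  Q = [1, 3, 4, 6] / [2] / [5]
  Insert 7 (step 7): P = [1, 2, 5, 6, 7] / [4] / [8];  Q = [1, 3, 4, 6, 7] / [2] / [5]
  Insert 9 (step 8): P = [1, 2, 5, 6, 7, 9] / [4] / [8];  Q = [1, 3, 4, 6, 7, 8] / [2] / [5]
  Insert 3 (step 9): P = [1, 2, 3, 6, 7, 9] / [4, 5] / [8];  Q = [1, 3, 4, 6, 7, 8] / [2, 9] / [5]
Final shape: (6, 2, 1).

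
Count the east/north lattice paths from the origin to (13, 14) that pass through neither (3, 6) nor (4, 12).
Number of paths = 16314868

Inclusion–exclusion. Total paths: C(27, 13) = 20058300. Through P₁: C(9, 3)·C(18, 10) = 3675672. Through P₂: C(16, 4)·C(11, 9) = 100100. Since P₁ is strictly southwest of P₂, a monotone path through both must visit P₁ then P₂; paths through both = C(9, 3)·C(7, 1)·C(11, 9) = 32340. Avoid both = 20058300 − 3675672 − 100100 + 32340 = 16314868.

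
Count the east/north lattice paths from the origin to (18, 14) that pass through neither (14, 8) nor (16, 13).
Number of paths = 220837665

Inclusion–exclusion. Total paths: C(32, 18) = 471435600. Through P₁: C(22, 14)·C(10, 4) = 67151700. Through P₂: C(29, 16)·C(3, 2) = 203591745. Since P₁ is strictly southwest of P₂, a monotone path through both must visit P₁ then P₂; paths through both = C(22, 14)·C(7, 2)·C(3, 2) = 20145510. Avoid both = 471435600 − 67151700 − 203591745 + 20145510 = 220837665.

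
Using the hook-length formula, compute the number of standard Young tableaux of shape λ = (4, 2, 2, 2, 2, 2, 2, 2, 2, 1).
# SYT of shape (4, 2, 2, 2, 2, 2, 2, 2, 2, 1) = 2441880

Hook-length formula: f^λ = n! / Π hook(c), product over all cells c of the Young diagram. For λ = (4, 2, 2, 2, 2, 2, 2, 2, 2, 1), n = 21 boxes. Hook lengths by row (left-to-right, top-to-bottom): [13, 11, 2, 1]; [10, 8]; [9, 7]; [8, 6]; [7, 5]; [6, 4]; [5, 3]; [4, 2]; [3, 1]; [1]. Product of hooks = 20922789888000. So f^λ = 21! / 20922789888000 = 51090942171709440000 / 20922789888000 = 2441880.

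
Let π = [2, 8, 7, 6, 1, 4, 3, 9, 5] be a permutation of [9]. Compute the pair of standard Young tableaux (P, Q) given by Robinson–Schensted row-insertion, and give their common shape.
P = [1, 3, 5] / [2, 4, 9] / [6] / [7] / [8];  Q = [1, 2, 8] / [3, 6, 9] / [4] / [5] / [7];  common shape = (3, 3, 1, 1, 1)

Row-insert the values π_1, π_2, … into P one at a time, bumping the leftmost entry strictly greater than the inserted value down to the next row. The recording tableau Q records, in position (i, j), the step at which that cell was added to P.
  Insert 2 (step 1): P = [2];  Q = [1]
  Insert 8 (step 2): P = [2, 8];  Q = [1, 2]
  Insert 7 (step 3): P = [2, 7] / [8];  Q = [1, 2] / [3]
  Insert 6 (step 4): P = [2, 6] / [7] / [8];  Q = [1, 2] / [3] / [4]
  Insert 1 (step 5): P = [1, 6] / [2] / [7] / [8];  Q = [1, 2] / [3] / [4] / [5]
  Insert 4 (step 6): P = [1, 4] / [2, 6] / [7] / [8];  Q = [1, 2] / [3, 6] / [4] / [5]
  Insert 3 (step 7): P = [1, 3] / [2, 4] / [6] / [7] / [8];  Q = [1, 2] / [3, 6] / [4] / [5] / [7]
  Insert 9 (step 8): P = [1, 3, 9] / [2, 4] / [6] / [7] / [8];  Q = [1, 2, 8] / [3, 6] / [4] / [5] / [7]
  Insert 5 (step 9): P = [1, 3, 5] / [2, 4, 9] / [6] / [7] / [8];  Q = [1, 2, 8] / [3, 6, 9] / [4] / [5] / [7]
Final shape: (3, 3, 1, 1, 1).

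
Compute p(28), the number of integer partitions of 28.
p(28) = 3718

Compute p(n) via the recurrence p(n, m) = p(n, m−1) + p(n−m, m), where p(n, m) counts partitions of n with all parts ≤ m and p(n) = p(n, n). The base cases are p(0, m) = 1 and p(n, 0) = 0 for n > 0. Filling the table yields p(28) = 3718. (Euler's pentagonal recurrence is an alternative.)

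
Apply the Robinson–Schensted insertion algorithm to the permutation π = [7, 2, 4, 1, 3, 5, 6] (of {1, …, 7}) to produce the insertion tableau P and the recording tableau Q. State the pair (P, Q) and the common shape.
P = [1, 3, 5, 6] / [2, 4] / [7];  Q = [1, 3, 6, 7] / [2, 5] / [4];  common shape = (4, 2, 1)

Row-insert the values π_1, π_2, … into P one at a time, bumping the leftmost entry strictly greater than the inserted value down to the next row. The recording tableau Q records, in position (i, j), the step at which that cell was added to P.
  Insert 7 (step 1): P = [7];  Q = [1]
  Insert 2 (step 2): P = [2] / [7];  Q = [1] / [2]
  Insert 4 (step 3): P = [2, 4] / [7];  Q = [1, 3] / [2]
  Insert 1 (step 4): P = [1, 4] / [2] / [7];  Q = [1, 3] / [2] / [4]
  Insert 3 (step 5): P = [1, 3] / [2, 4] / [7];  Q = [1, 3] / [2, 5] / [4]
  Insert 5 (step 6): P = [1, 3, 5] / [2, 4] / [7];  Q = [1, 3, 6] / [2, 5] / [4]
  Insert 6 (step 7): P = [1, 3, 5, 6] / [2, 4] / [7];  Q = [1, 3, 6, 7] / [2, 5] / [4]
Final shape: (4, 2, 1).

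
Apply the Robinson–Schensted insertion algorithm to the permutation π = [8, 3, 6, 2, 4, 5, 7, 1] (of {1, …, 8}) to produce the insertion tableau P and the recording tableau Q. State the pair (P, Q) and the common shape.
P = [1, 4, 5, 7] / [2, 6] / [3] / [8];  Q = [1, 3, 6, 7] / [2, 5] / [4] / [8];  common shape = (4, 2, 1, 1)

Row-insert the values π_1, π_2, … into P one at a time, bumping the leftmost entry strictly greater than the inserted value down to the next row. The recording tableau Q records, in position (i, j), the step at which that cell was added to P.
  Insert 8 (step 1): P = [8];  Q = [1]
  Insert 3 (step 2): P = [3] / [8];  Q = [1] / [2]
  Insert 6 (step 3): P = [3, 6] / [8];  Q = [1, 3] / [2]
  Insert 2 (step 4): P = [2, 6] / [3] / [8];  Q = [1, 3] / [2] / [4]
  Insert 4 (step 5): P = [2, 4] / [3, 6] / [8];  Q = [1, 3] / [2, 5] / [4]
  Insert 5 (step 6): P = [2, 4, 5] / [3, 6] / [8];  Q = [1, 3, 6] / [2, 5] / [4]
  Insert 7 (step 7): P = [2, 4, 5, 7] / [3, 6] / [8];  Q = [1, 3, 6, 7] / [2, 5] / [4]
  Insert 1 (step 8): P = [1, 4, 5, 7] / [2, 6] / [3] / [8];  Q = [1, 3, 6, 7] / [2, 5] / [4] / [8]
Final shape: (4, 2, 1, 1).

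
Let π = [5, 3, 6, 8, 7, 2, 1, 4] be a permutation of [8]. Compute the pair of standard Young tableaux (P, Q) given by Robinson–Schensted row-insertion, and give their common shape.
P = [1, 4, 7] / [2, 6] / [3, 8] / [5];  Q = [1, 3, 4] / [2, 5] / [6, 8] / [7];  common shape = (3, 2, 2, 1)

Row-insert the values π_1, π_2, … into P one at a time, bumping the leftmost entry strictly greater than the inserted value down to the next row. The recording tableau Q records, in position (i, j), the step at which that cell was added to P.
  Insert 5 (step 1): P = [5];  Q = [1]
  Insert 3 (step 2): P = [3] / [5];  Q = [1] / [2]
  Insert 6 (step 3): P = [3, 6] / [5];  Q = [1, 3] / [2]
  Insert 8 (step 4): P = [3, 6, 8] / [5];  Q = [1, 3, 4] / [2]
  Insert 7 (step 5): P = [3, 6, 7] / [5, 8];  Q = [1, 3, 4] / [2, 5]
  Insert 2 (step 6): P = [2, 6, 7] / [3, 8] / [5];  Q = [1, 3, 4] / [2, 5] / [6]
  Insert 1 (step 7): P = [1, 6, 7] / [2, 8] / [3] / [5];  Q = [1, 3, 4] / [2, 5] / [6] / [7]
  Insert 4 (step 8): P = [1, 4, 7] / [2, 6] / [3, 8] / [5];  Q = [1, 3, 4] / [2, 5] / [6, 8] / [7]
Final shape: (3, 2, 2, 1).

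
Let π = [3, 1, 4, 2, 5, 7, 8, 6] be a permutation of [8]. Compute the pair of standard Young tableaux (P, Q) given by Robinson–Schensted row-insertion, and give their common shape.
P = [1, 2, 5, 6, 8] / [3, 4, 7];  Q = [1, 3, 5, 6, 7] / [2, 4, 8];  common shape = (5, 3)

Row-insert the values π_1, π_2, … into P one at a time, bumping the leftmost entry strictly greater than the inserted value down to the next row. The recording tableau Q records, in position (i, j), the step at which that cell was added to P.
  Insert 3 (step 1): P = [3];  Q = [1]
  Insert 1 (step 2): P = [1] / [3];  Q = [1] / [2]
  Insert 4 (step 3): P = [1, 4] / [3];  Q = [1, 3] / [2]
  Insert 2 (step 4): P = [1, 2] / [3, 4];  Q = [1, 3] / [2, 4]
  Insert 5 (step 5): P = [1, 2, 5] / [3, 4];  Q = [1, 3, 5] / [2, 4]
  Insert 7 (step 6): P = [1, 2, 5, 7] / [3, 4];  Q = [1, 3, 5, 6] / [2, 4]
  Insert 8 (step 7): P = [1, 2, 5, 7, 8] / [3, 4];  Q = [1, 3, 5, 6, 7] / [2, 4]
  Insert 6 (step 8): P = [1, 2, 5, 6, 8] / [3, 4, 7];  Q = [1, 3, 5, 6, 7] / [2, 4, 8]
Final shape: (5, 3).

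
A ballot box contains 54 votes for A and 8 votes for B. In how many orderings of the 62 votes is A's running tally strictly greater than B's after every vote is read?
Strict-lead orderings = 2508556985

Total orderings of the 62 votes with 54 for A: C(62, 54) = 3381098545. By the Bertrand ballot formula (Cycle Lemma / reflection principle), the number of orderings in which A is strictly ahead of B throughout is (p − q)/(p + q) · C(p + q, p) = (54 − 8)/(54 + 8) · 3381098545 = 2508556985.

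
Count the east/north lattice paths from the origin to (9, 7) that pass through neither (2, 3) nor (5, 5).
Number of paths = 5860

Inclusion–exclusion. Total paths: C(16, 9) = 11440. Through P₁: C(5, 2)·C(11, 7) = 3300. Through P₂: C(10, 5)·C(6, 4) = 3780. Since P₁ is strictly southwest of P₂, a monotone path through both must visit P₁ then P₂; paths through both = C(5, 2)·C(5, 3)·C(6, 4) = 1500. Avoid both = 11440 − 3300 − 3780 + 1500 = 5860.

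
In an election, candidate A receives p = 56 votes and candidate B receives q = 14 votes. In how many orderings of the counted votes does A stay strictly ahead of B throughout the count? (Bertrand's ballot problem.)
Strict-lead orderings = 115952254145496

Total orderings of the 70 votes with 56 for A: C(70, 56) = 193253756909160. By the Bertrand ballot formula (Cycle Lemma / reflection principle), the number of orderings in which A is strictly ahead of B throughout is (p − q)/(p + q) · C(p + q, p) = (56 − 14)/(56 + 14) · 193253756909160 = 115952254145496.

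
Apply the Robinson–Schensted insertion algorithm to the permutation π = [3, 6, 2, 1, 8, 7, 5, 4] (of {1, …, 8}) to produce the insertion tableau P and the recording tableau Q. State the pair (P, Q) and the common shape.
P = [1, 4, 7] / [2, 5] / [3, 6] / [8];  Q = [1, 2, 5] / [3, 6] / [4, 7] / [8];  common shape = (3, 2, 2, 1)

Row-insert the values π_1, π_2, … into P one at a time, bumping the leftmost entry strictly greater than the inserted value down to the next row. The recording tableau Q records, in position (i, j), the step at which that cell was added to P.
  Insert 3 (step 1): P = [3];  Q = [1]
  Insert 6 (step 2): P = [3, 6];  Q = [1, 2]
  Insert 2 (step 3): P = [2, 6] / [3];  Q = [1, 2] / [3]
  Insert 1 (step 4): P = [1, 6] / [2] / [3];  Q = [1, 2] / [3] / [4]
  Insert 8 (step 5): P = [1, 6, 8] / [2] / [3];  Q = [1, 2, 5] / [3] / [4]
  Insert 7 (step 6): P = [1, 6, 7] / [2, 8] / [3];  Q = [1, 2, 5] / [3, 6] / [4]
  Insert 5 (step 7): P = [1, 5, 7] / [2, 6] / [3, 8];  Q = [1, 2, 5] / [3, 6] / [4, 7]
  Insert 4 (step 8): P = [1, 4, 7] / [2, 5] / [3, 6] / [8];  Q = [1, 2, 5] / [3, 6] / [4, 7] / [8]
Final shape: (3, 2, 2, 1).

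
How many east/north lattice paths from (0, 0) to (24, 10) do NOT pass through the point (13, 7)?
Number of paths = 102910860

Total paths from (0, 0) to (24, 10): C(34, 24) = 131128140. Paths through (13, 7): (paths (0, 0) → (13, 7)) × (paths (13, 7) → (24, 10)) = C(20, 13) · C(14, 11) = 77520 · 364 = 28217280. Avoidance count = 131128140 − 28217280 = 102910860.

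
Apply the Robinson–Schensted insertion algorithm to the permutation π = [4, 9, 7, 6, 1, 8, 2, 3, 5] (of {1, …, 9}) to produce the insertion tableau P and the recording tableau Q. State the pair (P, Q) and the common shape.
P = [1, 2, 3, 5] / [4, 6, 8] / [7] / [9];  Q = [1, 2, 6, 9] / [3, 7, 8] / [4] / [5];  common shape = (4, 3, 1, 1)

Row-insert the values π_1, π_2, … into P one at a time, bumping the leftmost entry strictly greater than the inserted value down to the next row. The recording tableau Q records, in position (i, j), the step at which that cell was added to P.
  Insert 4 (step 1): P = [4];  Q = [1]
  Insert 9 (step 2): P = [4, 9];  Q = [1, 2]
  Insert 7 (step 3): P = [4, 7] / [9];  Q = [1, 2] / [3]
  Insert 6 (step 4): P = [4, 6] / [7] / [9];  Q = [1, 2] / [3] / [4]
  Insert 1 (step 5): P = [1, 6] / [4] / [7] / [9];  Q = [1, 2] / [3] / [4] / [5]
  Insert 8 (step 6): P = [1, 6, 8] / [4] / [7] / [9];  Q = [1, 2, 6] / [3] / [4] / [5]
  Insert 2 (step 7): P = [1, 2, 8] / [4, 6] / [7] / [9];  Q = [1, 2, 6] / [3, 7] / [4] / [5]
  Insert 3 (step 8): P = [1, 2, 3] / [4, 6, 8] / [7] / [9];  Q = [1, 2, 6] / [3, 7, 8] / [4] / [5]
  Insert 5 (step 9): P = [1, 2, 3, 5] / [4, 6, 8] / [7] / [9];  Q = [1, 2, 6, 9] / [3, 7, 8] / [4] / [5]
Final shape: (4, 3, 1, 1).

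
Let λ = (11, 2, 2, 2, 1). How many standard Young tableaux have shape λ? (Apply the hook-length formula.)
# SYT of shape (11, 2, 2, 2, 1) = 251328

Hook-length formula: f^λ = n! / Π hook(c), product over all cells c of the Young diagram. For λ = (11, 2, 2, 2, 1), n = 18 boxes. Hook lengths by row (left-to-right, top-to-bottom): [15, 13, 9, 8, 7, 6, 5, 4, 3, 2, 1]; [5, 3]; [4, 2]; [3, 1]; [1]. Product of hooks = 25474176000. So f^λ = 18! / 25474176000 = 6402373705728000 / 25474176000 = 251328.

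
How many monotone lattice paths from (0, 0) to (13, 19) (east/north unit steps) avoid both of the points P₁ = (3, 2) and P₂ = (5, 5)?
Number of paths = 214405710

Inclusion–exclusion. Total paths: C(32, 13) = 347373600. Through P₁: C(5, 3)·C(27, 10) = 84362850. Through P₂: C(10, 5)·C(22, 8) = 80582040. Since P₁ is strictly southwest of P₂, a monotone path through both must visit P₁ then P₂; paths through both = C(5, 3)·C(5, 2)·C(22, 8) = 31977000. Avoid both = 347373600 − 84362850 − 80582040 + 31977000 = 214405710.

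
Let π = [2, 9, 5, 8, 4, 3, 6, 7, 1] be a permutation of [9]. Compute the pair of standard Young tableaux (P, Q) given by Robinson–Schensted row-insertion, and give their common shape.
P = [1, 3, 6, 7] / [2, 8] / [4] / [5] / [9];  Q = [1, 2, 4, 8] / [3, 7] / [5] / [6] / [9];  common shape = (4, 2, 1, 1, 1)

Row-insert the values π_1, π_2, … into P one at a time, bumping the leftmost entry strictly greater than the inserted value down to the next row. The recording tableau Q records, in position (i, j), the step at which that cell was added to P.
  Insert 2 (step 1): P = [2];  Q = [1]
  Insert 9 (step 2): P = [2, 9];  Q = [1, 2]
  Insert 5 (step 3): P = [2, 5] / [9];  Q = [1, 2] / [3]
  Insert 8 (step 4): P = [2, 5, 8] / [9];  Q = [1, 2, 4] / [3]
  Insert 4 (step 5): P = [2, 4, 8] / [5] / [9];  Q = [1, 2, 4] / [3] / [5]
  Insert 3 (step 6): P = [2, 3, 8] / [4] / [5] / [9];  Q = [1, 2, 4] / [3] / [5] / [6]
  Insert 6 (step 7): P = [2, 3, 6] / [4, 8] / [5] / [9];  Q = [1, 2, 4] / [3, 7] / [5] / [6]
  Insert 7 (step 8): P = [2, 3, 6, 7] / [4, 8] / [5] / [9];  Q = [1, 2, 4, 8] / [3, 7] / [5] / [6]
  Insert 1 (step 9): P = [1, 3, 6, 7] / [2, 8] / [4] / [5] / [9];  Q = [1, 2, 4, 8] / [3, 7] / [5] / [6] / [9]
Final shape: (4, 2, 1, 1, 1).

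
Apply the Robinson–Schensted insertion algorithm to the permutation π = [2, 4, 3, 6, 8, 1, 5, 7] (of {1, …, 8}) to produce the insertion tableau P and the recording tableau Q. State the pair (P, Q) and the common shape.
P = [1, 3, 5, 7] / [2, 6, 8] / [4];  Q = [1, 2, 4, 5] / [3, 7, 8] / [6];  common shape = (4, 3, 1)

Row-insert the values π_1, π_2, … into P one at a time, bumping the leftmost entry strictly greater than the inserted value down to the next row. The recording tableau Q records, in position (i, j), the step at which that cell was added to P.
  Insert 2 (step 1): P = [2];  Q = [1]
  Insert 4 (step 2): P = [2, 4];  Q = [1, 2]
  Insert 3 (step 3): P = [2, 3] / [4];  Q = [1, 2] / [3]
  Insert 6 (step 4): P = [2, 3, 6] / [4];  Q = [1, 2, 4] / [3]
  Insert 8 (step 5): P = [2, 3, 6, 8] / [4];  Q = [1, 2, 4, 5] / [3]
  Insert 1 (step 6): P = [1, 3, 6, 8] / [2] / [4];  Q = [1, 2, 4, 5] / [3] / [6]
  Insert 5 (step 7): P = [1, 3, 5, 8] / [2, 6] / [4];  Q = [1, 2, 4, 5] / [3, 7] / [6]
  Insert 7 (step 8): P = [1, 3, 5, 7] / [2, 6, 8] / [4];  Q = [1, 2, 4, 5] / [3, 7, 8] / [6]
Final shape: (4, 3, 1).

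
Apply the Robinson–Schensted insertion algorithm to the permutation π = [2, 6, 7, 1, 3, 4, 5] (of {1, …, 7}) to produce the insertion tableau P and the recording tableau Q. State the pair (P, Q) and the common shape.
P = [1, 3, 4, 5] / [2, 6, 7];  Q = [1, 2, 3, 7] / [4, 5, 6];  common shape = (4, 3)

Row-insert the values π_1, π_2, … into P one at a time, bumping the leftmost entry strictly greater than the inserted value down to the next row. The recording tableau Q records, in position (i, j), the step at which that cell was added to P.
  Insert 2 (step 1): P = [2];  Q = [1]
  Insert 6 (step 2): P = [2, 6];  Q = [1, 2]
  Insert 7 (step 3): P = [2, 6, 7];  Q = [1, 2, 3]
  Insert 1 (step 4): P = [1, 6, 7] / [2];  Q = [1, 2, 3] / [4]
  Insert 3 (step 5): P = [1, 3, 7] / [2, 6];  Q = [1, 2, 3] / [4, 5]
  Insert 4 (step 6): P = [1, 3, 4] / [2, 6, 7];  Q = [1, 2, 3] / [4, 5, 6]
  Insert 5 (step 7): P = [1, 3, 4, 5] / [2, 6, 7];  Q = [1, 2, 3, 7] / [4, 5, 6]
Final shape: (4, 3).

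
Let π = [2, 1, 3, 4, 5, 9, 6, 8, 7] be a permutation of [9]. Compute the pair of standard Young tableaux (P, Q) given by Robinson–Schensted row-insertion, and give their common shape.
P = [1, 3, 4, 5, 6, 7] / [2, 8] / [9];  Q = [1, 3, 4, 5, 6, 8] / [2, 7] / [9];  common shape = (6, 2, 1)

Row-insert the values π_1, π_2, … into P one at a time, bumping the leftmost entry strictly greater than the inserted value down to the next row. The recording tableau Q records, in position (i, j), the step at which that cell was added to P.
  Insert 2 (step 1): P = [2];  Q = [1]
  Insert 1 (step 2): P = [1] / [2];  Q = [1] / [2]
  Insert 3 (step 3): P = [1, 3] / [2];  Q = [1, 3] / [2]
  Insert 4 (step 4): P = [1, 3, 4] / [2];  Q = [1, 3, 4] / [2]
  Insert 5 (step 5): P = [1, 3, 4, 5] / [2];  Q = [1, 3, 4, 5] / [2]
  Insert 9 (step 6): P = [1, 3, 4, 5, 9] / [2];  Q = [1, 3, 4, 5, 6] / [2]
  Insert 6 (step 7): P = [1, 3, 4, 5, 6] / [2, 9];  Q = [1, 3, 4, 5, 6] / [2, 7]
  Insert 8 (step 8): P = [1, 3, 4, 5, 6, 8] / [2, 9];  Q = [1, 3, 4, 5, 6, 8] / [2, 7]
  Insert 7 (step 9): P = [1, 3, 4, 5, 6, 7] / [2, 8] / [9];  Q = [1, 3, 4, 5, 6, 8] / [2, 7] / [9]
Final shape: (6, 2, 1).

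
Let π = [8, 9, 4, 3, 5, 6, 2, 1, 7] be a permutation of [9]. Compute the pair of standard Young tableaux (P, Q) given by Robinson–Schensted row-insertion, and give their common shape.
P = [1, 5, 6, 7] / [2, 9] / [3] / [4] / [8];  Q = [1, 2, 6, 9] / [3, 5] / [4] / [7] / [8];  common shape = (4, 2, 1, 1, 1)

Row-insert the values π_1, π_2, … into P one at a time, bumping the leftmost entry strictly greater than the inserted value down to the next row. The recording tableau Q records, in position (i, j), the step at which that cell was added to P.
  Insert 8 (step 1): P = [8];  Q = [1]
  Insert 9 (step 2): P = [8, 9];  Q = [1, 2]
  Insert 4 (step 3): P = [4, 9] / [8];  Q = [1, 2] / [3]
  Insert 3 (step 4): P = [3, 9] / [4] / [8];  Q = [1, 2] / [3] / [4]
  Insert 5 (step 5): P = [3, 5] / [4, 9] / [8];  Q = [1, 2] / [3, 5] / [4]
  Insert 6 (step 6): P = [3, 5, 6] / [4, 9] / [8];  Q = [1, 2, 6] / [3, 5] / [4]
  Insert 2 (step 7): P = [2, 5, 6] / [3, 9] / [4] / [8];  Q = [1, 2, 6] / [3, 5] / [4] / [7]
  Insert 1 (step 8): P = [1, 5, 6] / [2, 9] / [3] / [4] / [8];  Q = [1, 2, 6] / [3, 5] / [4] / [7] / [8]
  Insert 7 (step 9): P = [1, 5, 6, 7] / [2, 9] / [3] / [4] / [8];  Q = [1, 2, 6, 9] / [3, 5] / [4] / [7] / [8]
Final shape: (4, 2, 1, 1, 1).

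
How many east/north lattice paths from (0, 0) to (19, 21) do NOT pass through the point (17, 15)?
Number of paths = 115442172240

Total paths from (0, 0) to (19, 21): C(40, 19) = 131282408400. Paths through (17, 15): (paths (0, 0) → (17, 15)) × (paths (17, 15) → (19, 21)) = C(32, 17) · C(8, 2) = 565722720 · 28 = 15840236160. Avoidance count = 131282408400 − 15840236160 = 115442172240.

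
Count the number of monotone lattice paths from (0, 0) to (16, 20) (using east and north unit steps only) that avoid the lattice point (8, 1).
Number of paths = 7287891435

Total paths from (0, 0) to (16, 20): C(36, 16) = 7307872110. Paths through (8, 1): (paths (0, 0) → (8, 1)) × (paths (8, 1) → (16, 20)) = C(9, 8) · C(27, 8) = 9 · 2220075 = 19980675. Avoidance count = 7307872110 − 19980675 = 7287891435.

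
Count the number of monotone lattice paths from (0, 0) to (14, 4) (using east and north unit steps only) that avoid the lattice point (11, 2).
Number of paths = 2280

Total paths from (0, 0) to (14, 4): C(18, 14) = 3060. Paths through (11, 2): (paths (0, 0) → (11, 2)) × (paths (11, 2) → (14, 4)) = C(13, 11) · C(5, 3) = 78 · 10 = 780. Avoidance count = 3060 − 780 = 2280.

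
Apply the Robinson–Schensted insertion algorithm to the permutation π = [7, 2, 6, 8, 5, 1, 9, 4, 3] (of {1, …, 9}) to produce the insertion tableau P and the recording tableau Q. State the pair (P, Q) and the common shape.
P = [1, 3, 8, 9] / [2, 4] / [5] / [6] / [7];  Q = [1, 3, 4, 7] / [2, 8] / [5] / [6] / [9];  common shape = (4, 2, 1, 1, 1)

Row-insert the values π_1, π_2, … into P one at a time, bumping the leftmost entry strictly greater than the inserted value down to the next row. The recording tableau Q records, in position (i, j), the step at which that cell was added to P.
  Insert 7 (step 1): P = [7];  Q = [1]
  Insert 2 (step 2): P = [2] / [7];  Q = [1] / [2]
  Insert 6 (step 3): P = [2, 6] / [7];  Q = [1, 3] / [2]
  Insert 8 (step 4): P = [2, 6, 8] / [7];  Q = [1, 3, 4] / [2]
  Insert 5 (step 5): P = [2, 5, 8] / [6] / [7];  Q = [1, 3, 4] / [2] / [5]
  Insert 1 (step 6): P = [1, 5, 8] / [2] / [6] / [7];  Q = [1, 3, 4] / [2] / [5] / [6]
  Insert 9 (step 7): P = [1, 5, 8, 9] / [2] / [6] / [7];  Q = [1, 3, 4, 7] / [2] / [5] / [6]
  Insert 4 (step 8): P = [1, 4, 8, 9] / [2, 5] / [6] / [7];  Q = [1, 3, 4, 7] / [2, 8] / [5] / [6]
  Insert 3 (step 9): P = [1, 3, 8, 9] / [2, 4] / [5] / [6] / [7];  Q = [1, 3, 4, 7] / [2, 8] / [5] / [6] / [9]
Final shape: (4, 2, 1, 1, 1).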